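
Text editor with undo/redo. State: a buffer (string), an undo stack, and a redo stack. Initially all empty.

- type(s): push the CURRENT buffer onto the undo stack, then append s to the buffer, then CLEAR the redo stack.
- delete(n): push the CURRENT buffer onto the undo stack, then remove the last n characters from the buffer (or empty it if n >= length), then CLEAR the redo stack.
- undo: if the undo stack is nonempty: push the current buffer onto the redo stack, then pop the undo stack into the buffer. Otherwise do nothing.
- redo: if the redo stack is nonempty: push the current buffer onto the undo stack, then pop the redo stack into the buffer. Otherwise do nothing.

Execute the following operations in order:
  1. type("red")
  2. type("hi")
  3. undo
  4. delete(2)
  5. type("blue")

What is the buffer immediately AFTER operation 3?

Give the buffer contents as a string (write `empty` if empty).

Answer: red

Derivation:
After op 1 (type): buf='red' undo_depth=1 redo_depth=0
After op 2 (type): buf='redhi' undo_depth=2 redo_depth=0
After op 3 (undo): buf='red' undo_depth=1 redo_depth=1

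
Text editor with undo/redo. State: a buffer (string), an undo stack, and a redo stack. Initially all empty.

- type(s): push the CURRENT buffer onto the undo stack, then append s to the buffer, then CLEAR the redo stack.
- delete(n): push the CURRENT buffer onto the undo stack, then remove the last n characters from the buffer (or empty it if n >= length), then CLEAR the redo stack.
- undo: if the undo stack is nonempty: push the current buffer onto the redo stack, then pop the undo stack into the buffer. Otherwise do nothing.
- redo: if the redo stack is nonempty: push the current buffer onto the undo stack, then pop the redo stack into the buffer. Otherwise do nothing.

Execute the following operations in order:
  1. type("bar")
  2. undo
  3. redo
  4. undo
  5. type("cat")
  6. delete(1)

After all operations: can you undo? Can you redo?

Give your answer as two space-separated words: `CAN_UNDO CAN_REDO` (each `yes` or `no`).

Answer: yes no

Derivation:
After op 1 (type): buf='bar' undo_depth=1 redo_depth=0
After op 2 (undo): buf='(empty)' undo_depth=0 redo_depth=1
After op 3 (redo): buf='bar' undo_depth=1 redo_depth=0
After op 4 (undo): buf='(empty)' undo_depth=0 redo_depth=1
After op 5 (type): buf='cat' undo_depth=1 redo_depth=0
After op 6 (delete): buf='ca' undo_depth=2 redo_depth=0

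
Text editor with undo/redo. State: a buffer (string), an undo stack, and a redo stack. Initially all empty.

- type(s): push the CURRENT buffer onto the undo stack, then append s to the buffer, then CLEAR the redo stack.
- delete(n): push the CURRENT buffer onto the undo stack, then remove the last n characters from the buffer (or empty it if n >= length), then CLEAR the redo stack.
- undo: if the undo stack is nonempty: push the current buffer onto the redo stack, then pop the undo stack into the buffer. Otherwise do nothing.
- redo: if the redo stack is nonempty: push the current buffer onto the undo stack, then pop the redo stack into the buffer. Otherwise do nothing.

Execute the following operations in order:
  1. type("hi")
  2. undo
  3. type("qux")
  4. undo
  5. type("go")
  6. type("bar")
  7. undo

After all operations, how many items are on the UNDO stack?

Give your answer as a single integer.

After op 1 (type): buf='hi' undo_depth=1 redo_depth=0
After op 2 (undo): buf='(empty)' undo_depth=0 redo_depth=1
After op 3 (type): buf='qux' undo_depth=1 redo_depth=0
After op 4 (undo): buf='(empty)' undo_depth=0 redo_depth=1
After op 5 (type): buf='go' undo_depth=1 redo_depth=0
After op 6 (type): buf='gobar' undo_depth=2 redo_depth=0
After op 7 (undo): buf='go' undo_depth=1 redo_depth=1

Answer: 1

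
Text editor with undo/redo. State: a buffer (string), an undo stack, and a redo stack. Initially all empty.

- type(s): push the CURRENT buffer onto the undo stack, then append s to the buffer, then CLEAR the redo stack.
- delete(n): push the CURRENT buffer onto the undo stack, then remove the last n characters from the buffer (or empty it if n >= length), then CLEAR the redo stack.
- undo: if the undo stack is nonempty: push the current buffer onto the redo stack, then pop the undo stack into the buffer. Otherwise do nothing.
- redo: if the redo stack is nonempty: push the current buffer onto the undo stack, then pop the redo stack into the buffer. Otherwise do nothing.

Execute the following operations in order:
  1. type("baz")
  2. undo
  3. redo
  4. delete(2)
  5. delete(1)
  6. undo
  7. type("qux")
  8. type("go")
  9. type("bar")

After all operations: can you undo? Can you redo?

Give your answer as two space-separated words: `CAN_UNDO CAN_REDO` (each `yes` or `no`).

Answer: yes no

Derivation:
After op 1 (type): buf='baz' undo_depth=1 redo_depth=0
After op 2 (undo): buf='(empty)' undo_depth=0 redo_depth=1
After op 3 (redo): buf='baz' undo_depth=1 redo_depth=0
After op 4 (delete): buf='b' undo_depth=2 redo_depth=0
After op 5 (delete): buf='(empty)' undo_depth=3 redo_depth=0
After op 6 (undo): buf='b' undo_depth=2 redo_depth=1
After op 7 (type): buf='bqux' undo_depth=3 redo_depth=0
After op 8 (type): buf='bquxgo' undo_depth=4 redo_depth=0
After op 9 (type): buf='bquxgobar' undo_depth=5 redo_depth=0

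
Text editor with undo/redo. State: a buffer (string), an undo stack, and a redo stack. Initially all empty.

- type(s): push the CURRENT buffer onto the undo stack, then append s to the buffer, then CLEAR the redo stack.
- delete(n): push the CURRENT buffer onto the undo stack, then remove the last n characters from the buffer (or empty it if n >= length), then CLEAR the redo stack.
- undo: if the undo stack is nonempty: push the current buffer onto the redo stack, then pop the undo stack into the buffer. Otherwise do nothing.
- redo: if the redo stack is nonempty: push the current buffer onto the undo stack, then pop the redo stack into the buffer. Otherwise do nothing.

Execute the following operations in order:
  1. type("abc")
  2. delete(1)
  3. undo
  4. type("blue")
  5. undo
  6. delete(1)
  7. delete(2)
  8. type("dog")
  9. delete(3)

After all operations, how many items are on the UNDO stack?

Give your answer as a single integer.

After op 1 (type): buf='abc' undo_depth=1 redo_depth=0
After op 2 (delete): buf='ab' undo_depth=2 redo_depth=0
After op 3 (undo): buf='abc' undo_depth=1 redo_depth=1
After op 4 (type): buf='abcblue' undo_depth=2 redo_depth=0
After op 5 (undo): buf='abc' undo_depth=1 redo_depth=1
After op 6 (delete): buf='ab' undo_depth=2 redo_depth=0
After op 7 (delete): buf='(empty)' undo_depth=3 redo_depth=0
After op 8 (type): buf='dog' undo_depth=4 redo_depth=0
After op 9 (delete): buf='(empty)' undo_depth=5 redo_depth=0

Answer: 5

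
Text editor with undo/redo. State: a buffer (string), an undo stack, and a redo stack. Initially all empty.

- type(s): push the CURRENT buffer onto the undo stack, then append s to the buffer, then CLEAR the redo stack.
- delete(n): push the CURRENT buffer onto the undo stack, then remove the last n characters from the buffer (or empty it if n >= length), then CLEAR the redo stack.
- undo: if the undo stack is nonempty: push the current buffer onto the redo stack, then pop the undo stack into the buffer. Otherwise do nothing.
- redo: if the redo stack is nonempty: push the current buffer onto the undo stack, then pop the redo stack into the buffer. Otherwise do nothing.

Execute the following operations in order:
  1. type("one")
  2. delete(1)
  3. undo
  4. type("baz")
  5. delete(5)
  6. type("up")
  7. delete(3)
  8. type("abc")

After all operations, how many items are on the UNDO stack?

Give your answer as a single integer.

Answer: 6

Derivation:
After op 1 (type): buf='one' undo_depth=1 redo_depth=0
After op 2 (delete): buf='on' undo_depth=2 redo_depth=0
After op 3 (undo): buf='one' undo_depth=1 redo_depth=1
After op 4 (type): buf='onebaz' undo_depth=2 redo_depth=0
After op 5 (delete): buf='o' undo_depth=3 redo_depth=0
After op 6 (type): buf='oup' undo_depth=4 redo_depth=0
After op 7 (delete): buf='(empty)' undo_depth=5 redo_depth=0
After op 8 (type): buf='abc' undo_depth=6 redo_depth=0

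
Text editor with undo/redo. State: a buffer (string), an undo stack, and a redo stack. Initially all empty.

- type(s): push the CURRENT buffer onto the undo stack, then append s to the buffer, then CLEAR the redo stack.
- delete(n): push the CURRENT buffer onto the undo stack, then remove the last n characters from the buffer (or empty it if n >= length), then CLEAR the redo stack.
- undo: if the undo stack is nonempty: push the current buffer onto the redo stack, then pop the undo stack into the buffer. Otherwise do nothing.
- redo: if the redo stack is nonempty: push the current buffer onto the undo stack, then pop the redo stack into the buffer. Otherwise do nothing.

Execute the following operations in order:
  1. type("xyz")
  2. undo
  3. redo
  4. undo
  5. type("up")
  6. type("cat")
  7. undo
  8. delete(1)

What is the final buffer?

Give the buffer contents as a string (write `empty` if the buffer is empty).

Answer: u

Derivation:
After op 1 (type): buf='xyz' undo_depth=1 redo_depth=0
After op 2 (undo): buf='(empty)' undo_depth=0 redo_depth=1
After op 3 (redo): buf='xyz' undo_depth=1 redo_depth=0
After op 4 (undo): buf='(empty)' undo_depth=0 redo_depth=1
After op 5 (type): buf='up' undo_depth=1 redo_depth=0
After op 6 (type): buf='upcat' undo_depth=2 redo_depth=0
After op 7 (undo): buf='up' undo_depth=1 redo_depth=1
After op 8 (delete): buf='u' undo_depth=2 redo_depth=0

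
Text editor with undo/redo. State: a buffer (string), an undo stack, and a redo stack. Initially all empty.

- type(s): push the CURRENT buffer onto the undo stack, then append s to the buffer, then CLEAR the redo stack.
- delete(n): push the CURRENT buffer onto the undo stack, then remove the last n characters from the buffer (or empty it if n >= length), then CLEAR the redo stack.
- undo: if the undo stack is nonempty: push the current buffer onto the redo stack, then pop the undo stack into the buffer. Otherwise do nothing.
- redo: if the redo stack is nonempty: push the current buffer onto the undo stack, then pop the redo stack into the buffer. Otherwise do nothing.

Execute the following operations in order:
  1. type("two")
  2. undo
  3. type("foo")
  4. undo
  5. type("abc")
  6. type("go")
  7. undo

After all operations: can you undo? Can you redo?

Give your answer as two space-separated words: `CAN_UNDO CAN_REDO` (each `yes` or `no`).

Answer: yes yes

Derivation:
After op 1 (type): buf='two' undo_depth=1 redo_depth=0
After op 2 (undo): buf='(empty)' undo_depth=0 redo_depth=1
After op 3 (type): buf='foo' undo_depth=1 redo_depth=0
After op 4 (undo): buf='(empty)' undo_depth=0 redo_depth=1
After op 5 (type): buf='abc' undo_depth=1 redo_depth=0
After op 6 (type): buf='abcgo' undo_depth=2 redo_depth=0
After op 7 (undo): buf='abc' undo_depth=1 redo_depth=1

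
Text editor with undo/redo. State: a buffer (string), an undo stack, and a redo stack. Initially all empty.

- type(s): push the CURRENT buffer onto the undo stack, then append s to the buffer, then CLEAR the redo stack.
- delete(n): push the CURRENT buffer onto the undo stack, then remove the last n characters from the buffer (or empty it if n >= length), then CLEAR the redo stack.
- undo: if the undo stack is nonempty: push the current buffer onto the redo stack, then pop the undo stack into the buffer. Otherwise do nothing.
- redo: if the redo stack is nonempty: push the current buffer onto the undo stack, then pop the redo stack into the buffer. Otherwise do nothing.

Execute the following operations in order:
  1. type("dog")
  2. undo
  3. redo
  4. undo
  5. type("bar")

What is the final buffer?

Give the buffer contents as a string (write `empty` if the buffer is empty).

Answer: bar

Derivation:
After op 1 (type): buf='dog' undo_depth=1 redo_depth=0
After op 2 (undo): buf='(empty)' undo_depth=0 redo_depth=1
After op 3 (redo): buf='dog' undo_depth=1 redo_depth=0
After op 4 (undo): buf='(empty)' undo_depth=0 redo_depth=1
After op 5 (type): buf='bar' undo_depth=1 redo_depth=0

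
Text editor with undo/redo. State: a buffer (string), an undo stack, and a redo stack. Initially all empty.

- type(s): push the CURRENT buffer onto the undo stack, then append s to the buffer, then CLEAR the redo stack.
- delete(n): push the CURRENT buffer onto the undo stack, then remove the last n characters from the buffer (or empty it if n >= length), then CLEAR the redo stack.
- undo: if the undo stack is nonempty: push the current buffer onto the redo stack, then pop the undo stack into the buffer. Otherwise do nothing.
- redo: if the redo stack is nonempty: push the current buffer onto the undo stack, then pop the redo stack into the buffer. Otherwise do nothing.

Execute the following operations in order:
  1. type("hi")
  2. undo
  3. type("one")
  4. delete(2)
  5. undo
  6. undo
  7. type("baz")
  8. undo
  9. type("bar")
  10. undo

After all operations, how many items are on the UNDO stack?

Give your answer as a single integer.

After op 1 (type): buf='hi' undo_depth=1 redo_depth=0
After op 2 (undo): buf='(empty)' undo_depth=0 redo_depth=1
After op 3 (type): buf='one' undo_depth=1 redo_depth=0
After op 4 (delete): buf='o' undo_depth=2 redo_depth=0
After op 5 (undo): buf='one' undo_depth=1 redo_depth=1
After op 6 (undo): buf='(empty)' undo_depth=0 redo_depth=2
After op 7 (type): buf='baz' undo_depth=1 redo_depth=0
After op 8 (undo): buf='(empty)' undo_depth=0 redo_depth=1
After op 9 (type): buf='bar' undo_depth=1 redo_depth=0
After op 10 (undo): buf='(empty)' undo_depth=0 redo_depth=1

Answer: 0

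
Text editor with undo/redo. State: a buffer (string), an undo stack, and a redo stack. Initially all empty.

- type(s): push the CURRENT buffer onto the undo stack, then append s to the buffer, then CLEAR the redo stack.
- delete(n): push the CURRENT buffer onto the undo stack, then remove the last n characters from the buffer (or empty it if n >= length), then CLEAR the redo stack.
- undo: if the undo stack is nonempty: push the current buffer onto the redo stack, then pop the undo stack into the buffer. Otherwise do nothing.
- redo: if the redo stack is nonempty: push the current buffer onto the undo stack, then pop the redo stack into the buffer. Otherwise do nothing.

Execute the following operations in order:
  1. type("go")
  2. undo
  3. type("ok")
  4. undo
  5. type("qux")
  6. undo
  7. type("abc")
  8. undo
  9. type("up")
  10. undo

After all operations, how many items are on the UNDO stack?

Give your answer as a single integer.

Answer: 0

Derivation:
After op 1 (type): buf='go' undo_depth=1 redo_depth=0
After op 2 (undo): buf='(empty)' undo_depth=0 redo_depth=1
After op 3 (type): buf='ok' undo_depth=1 redo_depth=0
After op 4 (undo): buf='(empty)' undo_depth=0 redo_depth=1
After op 5 (type): buf='qux' undo_depth=1 redo_depth=0
After op 6 (undo): buf='(empty)' undo_depth=0 redo_depth=1
After op 7 (type): buf='abc' undo_depth=1 redo_depth=0
After op 8 (undo): buf='(empty)' undo_depth=0 redo_depth=1
After op 9 (type): buf='up' undo_depth=1 redo_depth=0
After op 10 (undo): buf='(empty)' undo_depth=0 redo_depth=1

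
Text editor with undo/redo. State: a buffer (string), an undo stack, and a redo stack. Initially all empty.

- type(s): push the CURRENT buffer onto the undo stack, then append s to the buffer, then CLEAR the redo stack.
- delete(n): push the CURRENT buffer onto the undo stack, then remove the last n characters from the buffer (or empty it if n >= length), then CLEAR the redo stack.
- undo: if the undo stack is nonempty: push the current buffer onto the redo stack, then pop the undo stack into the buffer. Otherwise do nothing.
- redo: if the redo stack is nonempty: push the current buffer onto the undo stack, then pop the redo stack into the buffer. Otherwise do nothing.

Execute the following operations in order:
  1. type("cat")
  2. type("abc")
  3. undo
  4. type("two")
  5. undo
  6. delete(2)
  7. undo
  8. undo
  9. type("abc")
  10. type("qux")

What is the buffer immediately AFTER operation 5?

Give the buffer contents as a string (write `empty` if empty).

After op 1 (type): buf='cat' undo_depth=1 redo_depth=0
After op 2 (type): buf='catabc' undo_depth=2 redo_depth=0
After op 3 (undo): buf='cat' undo_depth=1 redo_depth=1
After op 4 (type): buf='cattwo' undo_depth=2 redo_depth=0
After op 5 (undo): buf='cat' undo_depth=1 redo_depth=1

Answer: cat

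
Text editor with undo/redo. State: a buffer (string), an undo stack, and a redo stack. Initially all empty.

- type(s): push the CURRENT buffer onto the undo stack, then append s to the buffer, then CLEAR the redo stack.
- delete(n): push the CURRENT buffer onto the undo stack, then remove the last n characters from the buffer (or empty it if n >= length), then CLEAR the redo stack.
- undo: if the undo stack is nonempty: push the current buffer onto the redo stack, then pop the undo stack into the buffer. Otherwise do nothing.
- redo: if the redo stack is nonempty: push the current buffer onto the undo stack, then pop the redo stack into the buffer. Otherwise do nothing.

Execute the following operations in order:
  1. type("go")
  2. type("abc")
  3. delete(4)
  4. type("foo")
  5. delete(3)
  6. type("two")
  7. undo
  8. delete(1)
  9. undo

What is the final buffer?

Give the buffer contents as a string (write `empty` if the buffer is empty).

After op 1 (type): buf='go' undo_depth=1 redo_depth=0
After op 2 (type): buf='goabc' undo_depth=2 redo_depth=0
After op 3 (delete): buf='g' undo_depth=3 redo_depth=0
After op 4 (type): buf='gfoo' undo_depth=4 redo_depth=0
After op 5 (delete): buf='g' undo_depth=5 redo_depth=0
After op 6 (type): buf='gtwo' undo_depth=6 redo_depth=0
After op 7 (undo): buf='g' undo_depth=5 redo_depth=1
After op 8 (delete): buf='(empty)' undo_depth=6 redo_depth=0
After op 9 (undo): buf='g' undo_depth=5 redo_depth=1

Answer: g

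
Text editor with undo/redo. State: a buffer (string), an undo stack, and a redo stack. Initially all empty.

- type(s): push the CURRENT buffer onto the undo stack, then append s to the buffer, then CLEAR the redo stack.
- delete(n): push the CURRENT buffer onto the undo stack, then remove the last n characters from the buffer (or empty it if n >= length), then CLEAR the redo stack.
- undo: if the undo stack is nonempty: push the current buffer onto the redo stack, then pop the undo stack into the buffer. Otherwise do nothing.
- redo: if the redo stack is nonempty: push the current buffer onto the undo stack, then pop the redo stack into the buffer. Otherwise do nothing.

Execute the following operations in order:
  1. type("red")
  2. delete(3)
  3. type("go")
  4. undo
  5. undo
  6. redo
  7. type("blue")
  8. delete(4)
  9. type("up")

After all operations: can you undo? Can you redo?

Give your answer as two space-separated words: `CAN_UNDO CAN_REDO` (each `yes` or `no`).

Answer: yes no

Derivation:
After op 1 (type): buf='red' undo_depth=1 redo_depth=0
After op 2 (delete): buf='(empty)' undo_depth=2 redo_depth=0
After op 3 (type): buf='go' undo_depth=3 redo_depth=0
After op 4 (undo): buf='(empty)' undo_depth=2 redo_depth=1
After op 5 (undo): buf='red' undo_depth=1 redo_depth=2
After op 6 (redo): buf='(empty)' undo_depth=2 redo_depth=1
After op 7 (type): buf='blue' undo_depth=3 redo_depth=0
After op 8 (delete): buf='(empty)' undo_depth=4 redo_depth=0
After op 9 (type): buf='up' undo_depth=5 redo_depth=0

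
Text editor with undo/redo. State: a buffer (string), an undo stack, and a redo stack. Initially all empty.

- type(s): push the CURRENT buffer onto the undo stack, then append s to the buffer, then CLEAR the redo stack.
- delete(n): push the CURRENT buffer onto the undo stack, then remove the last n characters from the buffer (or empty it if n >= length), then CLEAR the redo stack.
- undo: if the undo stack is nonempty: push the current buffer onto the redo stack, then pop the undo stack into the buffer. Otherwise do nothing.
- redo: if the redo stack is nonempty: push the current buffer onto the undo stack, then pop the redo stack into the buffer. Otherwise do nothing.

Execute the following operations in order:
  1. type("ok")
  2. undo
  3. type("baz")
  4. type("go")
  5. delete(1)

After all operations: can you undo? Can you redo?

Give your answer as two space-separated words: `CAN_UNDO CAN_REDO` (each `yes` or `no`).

After op 1 (type): buf='ok' undo_depth=1 redo_depth=0
After op 2 (undo): buf='(empty)' undo_depth=0 redo_depth=1
After op 3 (type): buf='baz' undo_depth=1 redo_depth=0
After op 4 (type): buf='bazgo' undo_depth=2 redo_depth=0
After op 5 (delete): buf='bazg' undo_depth=3 redo_depth=0

Answer: yes no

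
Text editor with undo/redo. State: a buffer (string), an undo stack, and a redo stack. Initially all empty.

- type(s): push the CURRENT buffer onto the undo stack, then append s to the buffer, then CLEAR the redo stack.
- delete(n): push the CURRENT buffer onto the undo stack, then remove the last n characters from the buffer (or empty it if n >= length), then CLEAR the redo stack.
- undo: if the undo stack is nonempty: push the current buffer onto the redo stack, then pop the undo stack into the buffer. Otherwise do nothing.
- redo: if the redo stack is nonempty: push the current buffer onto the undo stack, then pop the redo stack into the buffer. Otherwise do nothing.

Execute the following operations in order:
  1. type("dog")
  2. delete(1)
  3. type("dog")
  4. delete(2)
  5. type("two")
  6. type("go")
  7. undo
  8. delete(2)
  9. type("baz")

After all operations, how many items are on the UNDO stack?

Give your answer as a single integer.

Answer: 7

Derivation:
After op 1 (type): buf='dog' undo_depth=1 redo_depth=0
After op 2 (delete): buf='do' undo_depth=2 redo_depth=0
After op 3 (type): buf='dodog' undo_depth=3 redo_depth=0
After op 4 (delete): buf='dod' undo_depth=4 redo_depth=0
After op 5 (type): buf='dodtwo' undo_depth=5 redo_depth=0
After op 6 (type): buf='dodtwogo' undo_depth=6 redo_depth=0
After op 7 (undo): buf='dodtwo' undo_depth=5 redo_depth=1
After op 8 (delete): buf='dodt' undo_depth=6 redo_depth=0
After op 9 (type): buf='dodtbaz' undo_depth=7 redo_depth=0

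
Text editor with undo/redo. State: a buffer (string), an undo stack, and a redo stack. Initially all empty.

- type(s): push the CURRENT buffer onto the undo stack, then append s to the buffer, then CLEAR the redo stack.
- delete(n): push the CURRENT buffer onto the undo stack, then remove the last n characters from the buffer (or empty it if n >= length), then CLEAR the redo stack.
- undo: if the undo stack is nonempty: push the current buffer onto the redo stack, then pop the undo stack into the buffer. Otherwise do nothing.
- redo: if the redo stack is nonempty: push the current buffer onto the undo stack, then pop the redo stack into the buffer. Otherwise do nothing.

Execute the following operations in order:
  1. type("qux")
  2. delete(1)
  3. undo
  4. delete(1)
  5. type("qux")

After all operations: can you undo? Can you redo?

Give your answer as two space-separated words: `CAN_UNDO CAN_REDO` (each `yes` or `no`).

After op 1 (type): buf='qux' undo_depth=1 redo_depth=0
After op 2 (delete): buf='qu' undo_depth=2 redo_depth=0
After op 3 (undo): buf='qux' undo_depth=1 redo_depth=1
After op 4 (delete): buf='qu' undo_depth=2 redo_depth=0
After op 5 (type): buf='ququx' undo_depth=3 redo_depth=0

Answer: yes no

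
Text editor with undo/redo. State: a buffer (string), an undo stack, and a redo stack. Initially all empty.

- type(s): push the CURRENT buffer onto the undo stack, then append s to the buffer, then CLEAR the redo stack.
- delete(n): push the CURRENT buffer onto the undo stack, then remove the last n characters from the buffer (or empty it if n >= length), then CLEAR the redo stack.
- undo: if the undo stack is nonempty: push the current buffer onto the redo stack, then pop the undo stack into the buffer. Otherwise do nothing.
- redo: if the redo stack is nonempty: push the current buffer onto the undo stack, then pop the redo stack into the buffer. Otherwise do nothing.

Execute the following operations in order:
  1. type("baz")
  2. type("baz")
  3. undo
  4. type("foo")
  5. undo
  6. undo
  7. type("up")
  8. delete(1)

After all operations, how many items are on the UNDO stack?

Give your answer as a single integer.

After op 1 (type): buf='baz' undo_depth=1 redo_depth=0
After op 2 (type): buf='bazbaz' undo_depth=2 redo_depth=0
After op 3 (undo): buf='baz' undo_depth=1 redo_depth=1
After op 4 (type): buf='bazfoo' undo_depth=2 redo_depth=0
After op 5 (undo): buf='baz' undo_depth=1 redo_depth=1
After op 6 (undo): buf='(empty)' undo_depth=0 redo_depth=2
After op 7 (type): buf='up' undo_depth=1 redo_depth=0
After op 8 (delete): buf='u' undo_depth=2 redo_depth=0

Answer: 2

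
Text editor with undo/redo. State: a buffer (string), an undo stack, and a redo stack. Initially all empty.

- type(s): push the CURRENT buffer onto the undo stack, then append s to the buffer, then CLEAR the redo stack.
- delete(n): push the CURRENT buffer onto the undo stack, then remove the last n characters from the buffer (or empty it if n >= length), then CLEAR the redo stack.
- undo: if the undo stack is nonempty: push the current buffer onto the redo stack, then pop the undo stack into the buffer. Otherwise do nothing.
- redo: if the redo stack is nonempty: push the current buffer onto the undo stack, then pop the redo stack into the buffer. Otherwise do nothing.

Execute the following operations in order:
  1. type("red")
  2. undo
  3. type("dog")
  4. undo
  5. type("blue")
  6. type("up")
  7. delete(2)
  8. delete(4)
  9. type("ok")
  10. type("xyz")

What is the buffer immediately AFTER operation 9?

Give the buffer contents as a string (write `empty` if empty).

After op 1 (type): buf='red' undo_depth=1 redo_depth=0
After op 2 (undo): buf='(empty)' undo_depth=0 redo_depth=1
After op 3 (type): buf='dog' undo_depth=1 redo_depth=0
After op 4 (undo): buf='(empty)' undo_depth=0 redo_depth=1
After op 5 (type): buf='blue' undo_depth=1 redo_depth=0
After op 6 (type): buf='blueup' undo_depth=2 redo_depth=0
After op 7 (delete): buf='blue' undo_depth=3 redo_depth=0
After op 8 (delete): buf='(empty)' undo_depth=4 redo_depth=0
After op 9 (type): buf='ok' undo_depth=5 redo_depth=0

Answer: ok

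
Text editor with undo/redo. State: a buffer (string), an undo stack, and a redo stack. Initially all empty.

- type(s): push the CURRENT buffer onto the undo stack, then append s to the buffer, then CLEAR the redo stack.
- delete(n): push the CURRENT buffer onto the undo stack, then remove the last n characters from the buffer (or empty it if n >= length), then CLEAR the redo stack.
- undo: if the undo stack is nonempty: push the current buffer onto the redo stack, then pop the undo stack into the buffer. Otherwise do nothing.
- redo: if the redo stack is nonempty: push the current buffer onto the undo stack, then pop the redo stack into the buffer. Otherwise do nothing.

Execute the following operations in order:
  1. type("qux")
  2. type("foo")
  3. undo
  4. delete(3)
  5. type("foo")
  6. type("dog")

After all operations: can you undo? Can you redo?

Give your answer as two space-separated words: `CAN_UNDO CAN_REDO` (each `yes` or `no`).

After op 1 (type): buf='qux' undo_depth=1 redo_depth=0
After op 2 (type): buf='quxfoo' undo_depth=2 redo_depth=0
After op 3 (undo): buf='qux' undo_depth=1 redo_depth=1
After op 4 (delete): buf='(empty)' undo_depth=2 redo_depth=0
After op 5 (type): buf='foo' undo_depth=3 redo_depth=0
After op 6 (type): buf='foodog' undo_depth=4 redo_depth=0

Answer: yes no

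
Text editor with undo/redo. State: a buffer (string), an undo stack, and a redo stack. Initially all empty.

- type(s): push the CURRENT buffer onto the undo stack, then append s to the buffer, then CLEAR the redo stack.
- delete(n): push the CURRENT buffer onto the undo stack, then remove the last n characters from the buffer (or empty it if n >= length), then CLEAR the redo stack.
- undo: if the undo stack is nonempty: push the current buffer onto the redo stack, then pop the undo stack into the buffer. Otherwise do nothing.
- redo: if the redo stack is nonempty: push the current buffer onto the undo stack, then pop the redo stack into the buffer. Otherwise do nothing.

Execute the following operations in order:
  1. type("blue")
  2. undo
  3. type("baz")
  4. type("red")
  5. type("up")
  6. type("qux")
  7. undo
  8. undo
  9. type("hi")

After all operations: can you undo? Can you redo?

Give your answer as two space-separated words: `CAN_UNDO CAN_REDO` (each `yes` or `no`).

Answer: yes no

Derivation:
After op 1 (type): buf='blue' undo_depth=1 redo_depth=0
After op 2 (undo): buf='(empty)' undo_depth=0 redo_depth=1
After op 3 (type): buf='baz' undo_depth=1 redo_depth=0
After op 4 (type): buf='bazred' undo_depth=2 redo_depth=0
After op 5 (type): buf='bazredup' undo_depth=3 redo_depth=0
After op 6 (type): buf='bazredupqux' undo_depth=4 redo_depth=0
After op 7 (undo): buf='bazredup' undo_depth=3 redo_depth=1
After op 8 (undo): buf='bazred' undo_depth=2 redo_depth=2
After op 9 (type): buf='bazredhi' undo_depth=3 redo_depth=0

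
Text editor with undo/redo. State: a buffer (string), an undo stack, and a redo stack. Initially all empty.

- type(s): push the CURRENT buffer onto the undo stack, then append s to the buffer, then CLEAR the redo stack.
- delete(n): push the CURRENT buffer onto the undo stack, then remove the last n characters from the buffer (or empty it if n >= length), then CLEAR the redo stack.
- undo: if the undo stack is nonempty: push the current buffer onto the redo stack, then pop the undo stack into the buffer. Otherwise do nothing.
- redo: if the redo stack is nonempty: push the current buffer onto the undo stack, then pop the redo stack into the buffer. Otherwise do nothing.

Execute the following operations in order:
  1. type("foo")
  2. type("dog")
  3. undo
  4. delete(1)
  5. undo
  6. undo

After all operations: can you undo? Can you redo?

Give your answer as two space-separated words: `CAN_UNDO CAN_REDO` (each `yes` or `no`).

After op 1 (type): buf='foo' undo_depth=1 redo_depth=0
After op 2 (type): buf='foodog' undo_depth=2 redo_depth=0
After op 3 (undo): buf='foo' undo_depth=1 redo_depth=1
After op 4 (delete): buf='fo' undo_depth=2 redo_depth=0
After op 5 (undo): buf='foo' undo_depth=1 redo_depth=1
After op 6 (undo): buf='(empty)' undo_depth=0 redo_depth=2

Answer: no yes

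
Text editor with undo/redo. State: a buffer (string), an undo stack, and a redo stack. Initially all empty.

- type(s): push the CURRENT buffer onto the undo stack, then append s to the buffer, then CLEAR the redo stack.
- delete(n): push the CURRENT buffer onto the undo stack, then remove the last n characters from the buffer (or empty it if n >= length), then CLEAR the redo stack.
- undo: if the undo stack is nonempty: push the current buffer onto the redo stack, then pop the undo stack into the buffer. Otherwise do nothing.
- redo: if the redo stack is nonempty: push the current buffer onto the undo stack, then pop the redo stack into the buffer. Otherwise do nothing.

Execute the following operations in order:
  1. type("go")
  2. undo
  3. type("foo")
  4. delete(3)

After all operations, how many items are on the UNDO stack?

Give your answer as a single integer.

After op 1 (type): buf='go' undo_depth=1 redo_depth=0
After op 2 (undo): buf='(empty)' undo_depth=0 redo_depth=1
After op 3 (type): buf='foo' undo_depth=1 redo_depth=0
After op 4 (delete): buf='(empty)' undo_depth=2 redo_depth=0

Answer: 2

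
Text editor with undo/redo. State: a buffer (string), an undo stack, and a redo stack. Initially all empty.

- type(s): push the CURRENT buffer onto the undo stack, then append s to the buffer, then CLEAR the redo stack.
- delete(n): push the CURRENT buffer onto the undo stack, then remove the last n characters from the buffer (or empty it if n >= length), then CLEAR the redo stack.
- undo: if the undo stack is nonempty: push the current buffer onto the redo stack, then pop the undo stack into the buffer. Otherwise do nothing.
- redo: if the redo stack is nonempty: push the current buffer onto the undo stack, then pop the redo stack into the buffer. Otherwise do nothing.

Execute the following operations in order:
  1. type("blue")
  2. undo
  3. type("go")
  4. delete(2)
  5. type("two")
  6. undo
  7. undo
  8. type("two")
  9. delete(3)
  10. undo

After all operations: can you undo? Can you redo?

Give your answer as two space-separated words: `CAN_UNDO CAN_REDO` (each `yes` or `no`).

Answer: yes yes

Derivation:
After op 1 (type): buf='blue' undo_depth=1 redo_depth=0
After op 2 (undo): buf='(empty)' undo_depth=0 redo_depth=1
After op 3 (type): buf='go' undo_depth=1 redo_depth=0
After op 4 (delete): buf='(empty)' undo_depth=2 redo_depth=0
After op 5 (type): buf='two' undo_depth=3 redo_depth=0
After op 6 (undo): buf='(empty)' undo_depth=2 redo_depth=1
After op 7 (undo): buf='go' undo_depth=1 redo_depth=2
After op 8 (type): buf='gotwo' undo_depth=2 redo_depth=0
After op 9 (delete): buf='go' undo_depth=3 redo_depth=0
After op 10 (undo): buf='gotwo' undo_depth=2 redo_depth=1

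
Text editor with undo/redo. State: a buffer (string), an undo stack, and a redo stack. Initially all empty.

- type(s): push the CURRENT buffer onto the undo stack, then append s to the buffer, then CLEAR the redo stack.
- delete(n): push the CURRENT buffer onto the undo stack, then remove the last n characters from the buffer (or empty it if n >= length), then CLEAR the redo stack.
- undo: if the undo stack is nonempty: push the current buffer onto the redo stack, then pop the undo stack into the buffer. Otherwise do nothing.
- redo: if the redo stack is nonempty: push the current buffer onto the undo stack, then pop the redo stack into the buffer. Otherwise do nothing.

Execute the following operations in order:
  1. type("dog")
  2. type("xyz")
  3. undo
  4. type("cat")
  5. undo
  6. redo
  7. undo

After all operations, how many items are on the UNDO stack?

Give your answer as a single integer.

Answer: 1

Derivation:
After op 1 (type): buf='dog' undo_depth=1 redo_depth=0
After op 2 (type): buf='dogxyz' undo_depth=2 redo_depth=0
After op 3 (undo): buf='dog' undo_depth=1 redo_depth=1
After op 4 (type): buf='dogcat' undo_depth=2 redo_depth=0
After op 5 (undo): buf='dog' undo_depth=1 redo_depth=1
After op 6 (redo): buf='dogcat' undo_depth=2 redo_depth=0
After op 7 (undo): buf='dog' undo_depth=1 redo_depth=1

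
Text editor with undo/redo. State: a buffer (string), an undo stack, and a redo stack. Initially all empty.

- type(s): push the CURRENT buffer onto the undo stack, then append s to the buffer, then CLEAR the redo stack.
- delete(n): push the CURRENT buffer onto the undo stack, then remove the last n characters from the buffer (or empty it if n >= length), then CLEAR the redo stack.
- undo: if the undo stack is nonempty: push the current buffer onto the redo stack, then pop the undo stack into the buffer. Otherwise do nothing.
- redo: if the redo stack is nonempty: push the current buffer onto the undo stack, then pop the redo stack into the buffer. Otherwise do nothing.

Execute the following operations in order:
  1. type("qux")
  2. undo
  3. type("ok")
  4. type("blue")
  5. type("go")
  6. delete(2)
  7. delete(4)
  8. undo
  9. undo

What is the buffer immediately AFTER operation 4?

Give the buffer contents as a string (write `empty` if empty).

Answer: okblue

Derivation:
After op 1 (type): buf='qux' undo_depth=1 redo_depth=0
After op 2 (undo): buf='(empty)' undo_depth=0 redo_depth=1
After op 3 (type): buf='ok' undo_depth=1 redo_depth=0
After op 4 (type): buf='okblue' undo_depth=2 redo_depth=0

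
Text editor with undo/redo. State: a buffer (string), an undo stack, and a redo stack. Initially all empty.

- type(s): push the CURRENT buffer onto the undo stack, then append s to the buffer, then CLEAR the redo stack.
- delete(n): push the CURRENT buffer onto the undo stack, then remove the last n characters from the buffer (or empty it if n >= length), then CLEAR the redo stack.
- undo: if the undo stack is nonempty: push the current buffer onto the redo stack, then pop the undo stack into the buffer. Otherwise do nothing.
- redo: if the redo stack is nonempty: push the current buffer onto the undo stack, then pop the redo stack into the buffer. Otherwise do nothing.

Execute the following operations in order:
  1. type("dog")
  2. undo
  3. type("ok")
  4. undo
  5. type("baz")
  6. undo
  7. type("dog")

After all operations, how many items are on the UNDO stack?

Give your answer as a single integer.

Answer: 1

Derivation:
After op 1 (type): buf='dog' undo_depth=1 redo_depth=0
After op 2 (undo): buf='(empty)' undo_depth=0 redo_depth=1
After op 3 (type): buf='ok' undo_depth=1 redo_depth=0
After op 4 (undo): buf='(empty)' undo_depth=0 redo_depth=1
After op 5 (type): buf='baz' undo_depth=1 redo_depth=0
After op 6 (undo): buf='(empty)' undo_depth=0 redo_depth=1
After op 7 (type): buf='dog' undo_depth=1 redo_depth=0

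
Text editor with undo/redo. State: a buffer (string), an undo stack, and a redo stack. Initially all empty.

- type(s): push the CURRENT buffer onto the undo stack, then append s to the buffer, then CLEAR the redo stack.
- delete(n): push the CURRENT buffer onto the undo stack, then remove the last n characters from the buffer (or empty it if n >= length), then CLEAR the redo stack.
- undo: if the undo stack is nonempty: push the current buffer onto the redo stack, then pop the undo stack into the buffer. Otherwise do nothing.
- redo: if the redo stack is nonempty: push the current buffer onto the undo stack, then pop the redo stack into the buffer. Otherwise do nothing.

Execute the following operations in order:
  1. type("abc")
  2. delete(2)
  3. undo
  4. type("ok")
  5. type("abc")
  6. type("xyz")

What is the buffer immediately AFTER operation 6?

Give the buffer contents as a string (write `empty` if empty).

After op 1 (type): buf='abc' undo_depth=1 redo_depth=0
After op 2 (delete): buf='a' undo_depth=2 redo_depth=0
After op 3 (undo): buf='abc' undo_depth=1 redo_depth=1
After op 4 (type): buf='abcok' undo_depth=2 redo_depth=0
After op 5 (type): buf='abcokabc' undo_depth=3 redo_depth=0
After op 6 (type): buf='abcokabcxyz' undo_depth=4 redo_depth=0

Answer: abcokabcxyz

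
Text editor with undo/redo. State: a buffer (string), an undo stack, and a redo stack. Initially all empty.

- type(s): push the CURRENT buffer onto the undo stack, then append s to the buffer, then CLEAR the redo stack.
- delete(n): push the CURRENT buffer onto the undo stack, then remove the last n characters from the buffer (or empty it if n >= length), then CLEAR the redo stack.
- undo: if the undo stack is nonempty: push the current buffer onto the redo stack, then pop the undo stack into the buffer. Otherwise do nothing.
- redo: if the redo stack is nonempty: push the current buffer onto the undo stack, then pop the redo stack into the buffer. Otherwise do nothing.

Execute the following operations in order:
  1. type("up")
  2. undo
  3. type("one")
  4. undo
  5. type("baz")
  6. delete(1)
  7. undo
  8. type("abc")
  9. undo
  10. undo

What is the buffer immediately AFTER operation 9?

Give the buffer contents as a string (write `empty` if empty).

Answer: baz

Derivation:
After op 1 (type): buf='up' undo_depth=1 redo_depth=0
After op 2 (undo): buf='(empty)' undo_depth=0 redo_depth=1
After op 3 (type): buf='one' undo_depth=1 redo_depth=0
After op 4 (undo): buf='(empty)' undo_depth=0 redo_depth=1
After op 5 (type): buf='baz' undo_depth=1 redo_depth=0
After op 6 (delete): buf='ba' undo_depth=2 redo_depth=0
After op 7 (undo): buf='baz' undo_depth=1 redo_depth=1
After op 8 (type): buf='bazabc' undo_depth=2 redo_depth=0
After op 9 (undo): buf='baz' undo_depth=1 redo_depth=1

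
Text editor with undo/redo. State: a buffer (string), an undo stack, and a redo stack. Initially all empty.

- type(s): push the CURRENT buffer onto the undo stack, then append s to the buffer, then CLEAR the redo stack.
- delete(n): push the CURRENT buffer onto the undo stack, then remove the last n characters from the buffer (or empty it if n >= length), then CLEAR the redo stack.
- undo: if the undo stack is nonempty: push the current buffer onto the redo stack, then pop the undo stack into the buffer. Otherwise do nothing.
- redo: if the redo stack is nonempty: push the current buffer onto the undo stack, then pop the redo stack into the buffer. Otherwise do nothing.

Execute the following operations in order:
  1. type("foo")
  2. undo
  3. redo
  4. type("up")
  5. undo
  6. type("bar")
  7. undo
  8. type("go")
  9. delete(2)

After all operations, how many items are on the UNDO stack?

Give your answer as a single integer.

After op 1 (type): buf='foo' undo_depth=1 redo_depth=0
After op 2 (undo): buf='(empty)' undo_depth=0 redo_depth=1
After op 3 (redo): buf='foo' undo_depth=1 redo_depth=0
After op 4 (type): buf='fooup' undo_depth=2 redo_depth=0
After op 5 (undo): buf='foo' undo_depth=1 redo_depth=1
After op 6 (type): buf='foobar' undo_depth=2 redo_depth=0
After op 7 (undo): buf='foo' undo_depth=1 redo_depth=1
After op 8 (type): buf='foogo' undo_depth=2 redo_depth=0
After op 9 (delete): buf='foo' undo_depth=3 redo_depth=0

Answer: 3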